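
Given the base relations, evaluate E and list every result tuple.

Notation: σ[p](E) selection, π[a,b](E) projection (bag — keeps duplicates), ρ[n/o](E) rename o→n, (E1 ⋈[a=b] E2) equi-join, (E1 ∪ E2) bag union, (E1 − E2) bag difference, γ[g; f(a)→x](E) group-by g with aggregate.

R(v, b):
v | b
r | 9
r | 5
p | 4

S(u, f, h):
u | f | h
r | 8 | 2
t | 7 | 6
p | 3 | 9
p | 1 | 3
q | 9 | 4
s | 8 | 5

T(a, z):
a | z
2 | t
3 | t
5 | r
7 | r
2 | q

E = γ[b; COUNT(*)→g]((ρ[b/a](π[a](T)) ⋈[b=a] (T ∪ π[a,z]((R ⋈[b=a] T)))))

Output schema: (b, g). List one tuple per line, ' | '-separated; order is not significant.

Row counts bottom-up:
  T → 5
  π[a](T) → 5
  ρ[b/a](π[a](T)) → 5
  T → 5
  R → 3
  T → 5
  (R ⋈[b=a] T) → 1
  π[a,z]((R ⋈[b=a] T)) → 1
  (T ∪ π[a,z]((R ⋈[b=a] T))) → 6
  (ρ[b/a](π[a](T)) ⋈[b=a] (T ∪ π[a,z]((R ⋈[b=a] T)))) → 8
  γ[b; COUNT(*)→g]((ρ[b/a](π[a](T)) ⋈[b=a] (T ∪ π[a,z]((R ⋈[b=a] T))))) → 4

== RESULT ==
b | g
2 | 4
3 | 1
5 | 2
7 | 1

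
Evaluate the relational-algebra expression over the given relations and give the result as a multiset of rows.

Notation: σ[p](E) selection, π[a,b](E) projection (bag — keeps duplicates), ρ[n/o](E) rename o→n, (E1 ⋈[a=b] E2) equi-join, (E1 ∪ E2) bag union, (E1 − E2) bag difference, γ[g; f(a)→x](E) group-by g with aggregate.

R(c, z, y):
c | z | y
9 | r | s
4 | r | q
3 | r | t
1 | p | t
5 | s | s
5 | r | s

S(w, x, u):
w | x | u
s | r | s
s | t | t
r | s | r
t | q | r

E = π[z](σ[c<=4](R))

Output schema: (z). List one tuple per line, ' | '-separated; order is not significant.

Subexpression sizes:
  R → 6
  σ[c<=4](R) → 3
  π[z](σ[c<=4](R)) → 3

== RESULT ==
z
p
r
r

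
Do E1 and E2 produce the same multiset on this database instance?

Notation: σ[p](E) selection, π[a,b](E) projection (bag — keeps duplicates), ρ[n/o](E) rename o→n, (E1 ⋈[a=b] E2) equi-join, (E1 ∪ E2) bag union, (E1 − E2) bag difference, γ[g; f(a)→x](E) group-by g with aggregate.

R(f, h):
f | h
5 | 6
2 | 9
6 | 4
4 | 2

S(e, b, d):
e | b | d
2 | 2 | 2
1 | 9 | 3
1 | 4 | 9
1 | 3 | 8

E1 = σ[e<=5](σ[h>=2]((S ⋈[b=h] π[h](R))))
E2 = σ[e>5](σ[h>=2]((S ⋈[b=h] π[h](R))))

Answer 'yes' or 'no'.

E1 per-node cardinality:
  S → 4
  R → 4
  π[h](R) → 4
  (S ⋈[b=h] π[h](R)) → 3
  σ[h>=2]((S ⋈[b=h] π[h](R))) → 3
  σ[e<=5](σ[h>=2]((S ⋈[b=h] π[h](R)))) → 3
E2 per-node cardinality:
  S → 4
  R → 4
  π[h](R) → 4
  (S ⋈[b=h] π[h](R)) → 3
  σ[h>=2]((S ⋈[b=h] π[h](R))) → 3
  σ[e>5](σ[h>=2]((S ⋈[b=h] π[h](R)))) → 0

E1 result:
e | b | d | h
1 | 4 | 9 | 4
1 | 9 | 3 | 9
2 | 2 | 2 | 2
E2 result:
e | b | d | h
(0 rows)
Witness: (2, 2, 2, 2) appears 1× in E1 but 0× in E2.

no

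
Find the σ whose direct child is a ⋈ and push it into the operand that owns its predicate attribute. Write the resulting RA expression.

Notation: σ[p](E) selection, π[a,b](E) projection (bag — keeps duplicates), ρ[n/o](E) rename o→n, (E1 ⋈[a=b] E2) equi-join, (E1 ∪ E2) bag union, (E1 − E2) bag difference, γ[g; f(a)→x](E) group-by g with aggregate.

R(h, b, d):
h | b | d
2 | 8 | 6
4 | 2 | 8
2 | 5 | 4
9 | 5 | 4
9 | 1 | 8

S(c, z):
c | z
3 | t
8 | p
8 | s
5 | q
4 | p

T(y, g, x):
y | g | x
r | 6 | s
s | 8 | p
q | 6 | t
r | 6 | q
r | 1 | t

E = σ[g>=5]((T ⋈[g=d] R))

σ filters on g, owned by the left side.
E' = (σ[g>=5](T) ⋈[g=d] R)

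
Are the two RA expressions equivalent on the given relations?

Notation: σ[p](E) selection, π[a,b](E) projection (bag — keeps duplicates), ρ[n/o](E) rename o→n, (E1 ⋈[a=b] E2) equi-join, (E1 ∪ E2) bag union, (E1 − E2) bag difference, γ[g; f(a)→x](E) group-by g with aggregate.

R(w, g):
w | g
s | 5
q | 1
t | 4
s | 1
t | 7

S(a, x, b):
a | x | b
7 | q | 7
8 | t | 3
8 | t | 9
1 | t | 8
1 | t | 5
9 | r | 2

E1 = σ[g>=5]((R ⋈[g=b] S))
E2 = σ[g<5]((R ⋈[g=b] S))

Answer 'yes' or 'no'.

E1 per-node cardinality:
  R → 5
  S → 6
  (R ⋈[g=b] S) → 2
  σ[g>=5]((R ⋈[g=b] S)) → 2
E2 per-node cardinality:
  R → 5
  S → 6
  (R ⋈[g=b] S) → 2
  σ[g<5]((R ⋈[g=b] S)) → 0

E1 result:
w | g | a | x | b
s | 5 | 1 | t | 5
t | 7 | 7 | q | 7
E2 result:
w | g | a | x | b
(0 rows)
Witness: ('s', 5, 1, 't', 5) appears 1× in E1 but 0× in E2.

no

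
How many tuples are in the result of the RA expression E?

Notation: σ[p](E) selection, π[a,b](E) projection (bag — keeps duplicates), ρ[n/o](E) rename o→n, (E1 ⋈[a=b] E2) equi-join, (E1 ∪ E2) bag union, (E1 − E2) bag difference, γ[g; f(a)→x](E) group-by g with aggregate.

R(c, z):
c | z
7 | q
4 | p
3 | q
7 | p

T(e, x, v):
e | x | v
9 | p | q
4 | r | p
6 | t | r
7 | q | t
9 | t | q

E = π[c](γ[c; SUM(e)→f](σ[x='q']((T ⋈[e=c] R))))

Row counts bottom-up:
  T → 5
  R → 4
  (T ⋈[e=c] R) → 3
  σ[x='q']((T ⋈[e=c] R)) → 2
  γ[c; SUM(e)→f](σ[x='q']((T ⋈[e=c] R))) → 1
  π[c](γ[c; SUM(e)→f](σ[x='q']((T ⋈[e=c] R)))) → 1

|E| = 1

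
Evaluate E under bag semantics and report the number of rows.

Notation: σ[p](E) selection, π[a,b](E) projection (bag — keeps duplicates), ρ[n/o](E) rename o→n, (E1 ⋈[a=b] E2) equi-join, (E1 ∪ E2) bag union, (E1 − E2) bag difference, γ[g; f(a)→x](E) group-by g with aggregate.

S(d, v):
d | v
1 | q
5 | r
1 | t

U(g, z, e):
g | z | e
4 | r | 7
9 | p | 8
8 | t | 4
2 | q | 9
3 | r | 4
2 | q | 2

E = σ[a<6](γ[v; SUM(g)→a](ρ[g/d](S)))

Per-node cardinality:
  S → 3
  ρ[g/d](S) → 3
  γ[v; SUM(g)→a](ρ[g/d](S)) → 3
  σ[a<6](γ[v; SUM(g)→a](ρ[g/d](S))) → 3

|E| = 3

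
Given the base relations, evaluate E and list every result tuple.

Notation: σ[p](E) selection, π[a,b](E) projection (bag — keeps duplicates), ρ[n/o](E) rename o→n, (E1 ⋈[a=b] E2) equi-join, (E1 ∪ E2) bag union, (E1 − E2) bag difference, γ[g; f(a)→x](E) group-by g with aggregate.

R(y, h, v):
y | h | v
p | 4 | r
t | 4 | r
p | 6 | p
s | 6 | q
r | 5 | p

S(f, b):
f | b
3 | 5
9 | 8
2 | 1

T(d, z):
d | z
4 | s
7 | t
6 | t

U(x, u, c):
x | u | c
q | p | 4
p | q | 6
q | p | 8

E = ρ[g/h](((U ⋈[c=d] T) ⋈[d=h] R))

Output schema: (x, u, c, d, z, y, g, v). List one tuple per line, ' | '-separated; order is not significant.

Subexpression sizes:
  U → 3
  T → 3
  (U ⋈[c=d] T) → 2
  R → 5
  ((U ⋈[c=d] T) ⋈[d=h] R) → 4
  ρ[g/h](((U ⋈[c=d] T) ⋈[d=h] R)) → 4

== RESULT ==
x | u | c | d | z | y | g | v
p | q | 6 | 6 | t | p | 6 | p
p | q | 6 | 6 | t | s | 6 | q
q | p | 4 | 4 | s | p | 4 | r
q | p | 4 | 4 | s | t | 4 | r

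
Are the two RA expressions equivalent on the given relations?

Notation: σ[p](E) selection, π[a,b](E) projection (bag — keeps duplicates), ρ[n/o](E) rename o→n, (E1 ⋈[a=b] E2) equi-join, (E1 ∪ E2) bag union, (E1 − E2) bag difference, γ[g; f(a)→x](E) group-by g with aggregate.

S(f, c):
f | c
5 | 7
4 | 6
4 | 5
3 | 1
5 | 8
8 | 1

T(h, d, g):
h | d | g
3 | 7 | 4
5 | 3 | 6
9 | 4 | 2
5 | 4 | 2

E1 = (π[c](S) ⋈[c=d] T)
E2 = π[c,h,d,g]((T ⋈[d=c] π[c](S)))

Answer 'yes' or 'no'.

E1 subexpression sizes:
  S → 6
  π[c](S) → 6
  T → 4
  (π[c](S) ⋈[c=d] T) → 1
E2 subexpression sizes:
  T → 4
  S → 6
  π[c](S) → 6
  (T ⋈[d=c] π[c](S)) → 1
  π[c,h,d,g]((T ⋈[d=c] π[c](S))) → 1

E1 and E2 produce the same multiset:
c | h | d | g
7 | 3 | 7 | 4

yes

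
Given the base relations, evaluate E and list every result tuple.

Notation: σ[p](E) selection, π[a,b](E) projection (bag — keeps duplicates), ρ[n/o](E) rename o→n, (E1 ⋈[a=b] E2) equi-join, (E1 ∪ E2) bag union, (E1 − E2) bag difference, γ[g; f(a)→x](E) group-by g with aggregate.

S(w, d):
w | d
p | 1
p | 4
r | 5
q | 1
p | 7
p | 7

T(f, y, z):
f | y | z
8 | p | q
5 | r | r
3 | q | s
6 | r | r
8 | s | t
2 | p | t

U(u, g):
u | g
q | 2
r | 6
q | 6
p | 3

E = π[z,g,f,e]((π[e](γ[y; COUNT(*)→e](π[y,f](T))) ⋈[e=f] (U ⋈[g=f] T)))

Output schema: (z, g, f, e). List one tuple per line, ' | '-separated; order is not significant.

Subexpression sizes:
  T → 6
  π[y,f](T) → 6
  γ[y; COUNT(*)→e](π[y,f](T)) → 4
  π[e](γ[y; COUNT(*)→e](π[y,f](T))) → 4
  U → 4
  T → 6
  (U ⋈[g=f] T) → 4
  (π[e](γ[y; COUNT(*)→e](π[y,f](T))) ⋈[e=f] (U ⋈[g=f] T)) → 2
  π[z,g,f,e]((π[e](γ[y; COUNT(*)→e](π[y,f](T))) ⋈[e=f] (U ⋈[g=f] T))) → 2

== RESULT ==
z | g | f | e
t | 2 | 2 | 2
t | 2 | 2 | 2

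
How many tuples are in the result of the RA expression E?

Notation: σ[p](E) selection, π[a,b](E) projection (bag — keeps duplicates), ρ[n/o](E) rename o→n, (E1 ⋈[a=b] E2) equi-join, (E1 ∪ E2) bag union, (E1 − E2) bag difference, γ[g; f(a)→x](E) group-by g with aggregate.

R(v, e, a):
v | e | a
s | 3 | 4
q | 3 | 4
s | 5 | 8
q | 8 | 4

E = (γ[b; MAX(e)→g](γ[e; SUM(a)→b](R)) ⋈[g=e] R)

Stepwise |·|:
  R → 4
  γ[e; SUM(a)→b](R) → 3
  γ[b; MAX(e)→g](γ[e; SUM(a)→b](R)) → 2
  R → 4
  (γ[b; MAX(e)→g](γ[e; SUM(a)→b](R)) ⋈[g=e] R) → 2

|E| = 2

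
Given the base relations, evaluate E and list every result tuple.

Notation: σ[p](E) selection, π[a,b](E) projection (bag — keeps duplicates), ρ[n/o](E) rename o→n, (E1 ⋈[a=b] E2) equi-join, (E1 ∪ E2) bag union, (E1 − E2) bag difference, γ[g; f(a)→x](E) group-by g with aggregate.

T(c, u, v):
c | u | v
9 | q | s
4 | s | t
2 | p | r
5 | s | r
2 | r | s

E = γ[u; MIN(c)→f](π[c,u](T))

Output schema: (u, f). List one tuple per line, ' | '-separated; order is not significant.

Per-node cardinality:
  T → 5
  π[c,u](T) → 5
  γ[u; MIN(c)→f](π[c,u](T)) → 4

== RESULT ==
u | f
p | 2
q | 9
r | 2
s | 4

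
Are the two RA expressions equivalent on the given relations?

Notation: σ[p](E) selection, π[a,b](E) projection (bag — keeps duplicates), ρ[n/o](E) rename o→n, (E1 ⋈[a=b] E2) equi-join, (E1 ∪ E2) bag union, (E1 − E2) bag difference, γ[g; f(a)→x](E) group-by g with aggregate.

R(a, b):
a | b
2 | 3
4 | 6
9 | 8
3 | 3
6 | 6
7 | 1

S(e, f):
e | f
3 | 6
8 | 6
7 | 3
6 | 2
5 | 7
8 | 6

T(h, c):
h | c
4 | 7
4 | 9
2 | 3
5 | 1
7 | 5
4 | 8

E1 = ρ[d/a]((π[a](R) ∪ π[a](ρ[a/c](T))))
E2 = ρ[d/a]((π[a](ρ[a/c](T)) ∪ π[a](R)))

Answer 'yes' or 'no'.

E1 per-node cardinality:
  R → 6
  π[a](R) → 6
  T → 6
  ρ[a/c](T) → 6
  π[a](ρ[a/c](T)) → 6
  (π[a](R) ∪ π[a](ρ[a/c](T))) → 12
  ρ[d/a]((π[a](R) ∪ π[a](ρ[a/c](T)))) → 12
E2 per-node cardinality:
  T → 6
  ρ[a/c](T) → 6
  π[a](ρ[a/c](T)) → 6
  R → 6
  π[a](R) → 6
  (π[a](ρ[a/c](T)) ∪ π[a](R)) → 12
  ρ[d/a]((π[a](ρ[a/c](T)) ∪ π[a](R))) → 12

E1 and E2 produce the same multiset:
d
1
2
3
3
4
5
6
7
7
8
9
9

yes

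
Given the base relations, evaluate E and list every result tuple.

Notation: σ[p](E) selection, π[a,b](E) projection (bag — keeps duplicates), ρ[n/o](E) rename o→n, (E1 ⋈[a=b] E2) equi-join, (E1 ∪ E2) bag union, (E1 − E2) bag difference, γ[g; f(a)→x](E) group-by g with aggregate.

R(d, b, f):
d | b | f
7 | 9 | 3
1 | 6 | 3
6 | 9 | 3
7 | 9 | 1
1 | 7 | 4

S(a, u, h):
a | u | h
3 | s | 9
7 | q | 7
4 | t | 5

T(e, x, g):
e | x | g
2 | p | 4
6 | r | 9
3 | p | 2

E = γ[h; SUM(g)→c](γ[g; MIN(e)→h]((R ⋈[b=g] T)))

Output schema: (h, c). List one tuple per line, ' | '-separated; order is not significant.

Stepwise |·|:
  R → 5
  T → 3
  (R ⋈[b=g] T) → 3
  γ[g; MIN(e)→h]((R ⋈[b=g] T)) → 1
  γ[h; SUM(g)→c](γ[g; MIN(e)→h]((R ⋈[b=g] T))) → 1

== RESULT ==
h | c
6 | 9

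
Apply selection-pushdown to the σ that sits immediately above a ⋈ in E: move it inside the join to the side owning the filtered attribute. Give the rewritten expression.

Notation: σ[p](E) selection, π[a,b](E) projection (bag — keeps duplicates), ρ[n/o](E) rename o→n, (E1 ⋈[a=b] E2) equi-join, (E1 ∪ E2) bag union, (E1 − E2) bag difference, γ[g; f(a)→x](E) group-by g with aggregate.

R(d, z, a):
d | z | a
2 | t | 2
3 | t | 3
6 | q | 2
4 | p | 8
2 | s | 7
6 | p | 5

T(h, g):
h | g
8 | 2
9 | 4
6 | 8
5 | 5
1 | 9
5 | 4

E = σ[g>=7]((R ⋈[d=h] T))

σ filters on g, owned by the right side.
E' = (R ⋈[d=h] σ[g>=7](T))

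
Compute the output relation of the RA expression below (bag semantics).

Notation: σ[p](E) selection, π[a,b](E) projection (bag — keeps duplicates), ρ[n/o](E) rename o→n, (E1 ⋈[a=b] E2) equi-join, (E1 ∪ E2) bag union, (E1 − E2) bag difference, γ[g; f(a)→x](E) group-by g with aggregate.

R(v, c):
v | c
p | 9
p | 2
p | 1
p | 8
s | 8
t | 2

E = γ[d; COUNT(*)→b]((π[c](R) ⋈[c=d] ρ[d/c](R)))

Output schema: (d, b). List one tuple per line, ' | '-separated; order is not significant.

Stepwise |·|:
  R → 6
  π[c](R) → 6
  R → 6
  ρ[d/c](R) → 6
  (π[c](R) ⋈[c=d] ρ[d/c](R)) → 10
  γ[d; COUNT(*)→b]((π[c](R) ⋈[c=d] ρ[d/c](R))) → 4

== RESULT ==
d | b
1 | 1
2 | 4
8 | 4
9 | 1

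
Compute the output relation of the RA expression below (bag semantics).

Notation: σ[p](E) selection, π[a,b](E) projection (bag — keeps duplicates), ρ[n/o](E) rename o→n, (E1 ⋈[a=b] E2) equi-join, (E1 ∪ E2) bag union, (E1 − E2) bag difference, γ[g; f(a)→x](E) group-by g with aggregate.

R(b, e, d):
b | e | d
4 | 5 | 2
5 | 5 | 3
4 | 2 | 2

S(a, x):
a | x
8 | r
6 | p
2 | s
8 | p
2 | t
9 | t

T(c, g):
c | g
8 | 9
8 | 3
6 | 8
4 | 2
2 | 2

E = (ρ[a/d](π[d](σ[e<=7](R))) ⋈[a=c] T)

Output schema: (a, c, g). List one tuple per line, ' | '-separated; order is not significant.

Stepwise |·|:
  R → 3
  σ[e<=7](R) → 3
  π[d](σ[e<=7](R)) → 3
  ρ[a/d](π[d](σ[e<=7](R))) → 3
  T → 5
  (ρ[a/d](π[d](σ[e<=7](R))) ⋈[a=c] T) → 2

== RESULT ==
a | c | g
2 | 2 | 2
2 | 2 | 2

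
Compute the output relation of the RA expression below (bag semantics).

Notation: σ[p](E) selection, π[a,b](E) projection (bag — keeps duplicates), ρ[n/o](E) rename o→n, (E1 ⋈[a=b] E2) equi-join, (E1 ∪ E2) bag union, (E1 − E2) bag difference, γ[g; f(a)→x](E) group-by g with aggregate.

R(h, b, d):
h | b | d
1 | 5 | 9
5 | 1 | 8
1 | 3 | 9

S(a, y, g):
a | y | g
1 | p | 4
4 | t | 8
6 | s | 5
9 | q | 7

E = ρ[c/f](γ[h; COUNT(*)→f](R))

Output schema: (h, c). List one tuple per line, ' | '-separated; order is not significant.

Stepwise |·|:
  R → 3
  γ[h; COUNT(*)→f](R) → 2
  ρ[c/f](γ[h; COUNT(*)→f](R)) → 2

== RESULT ==
h | c
1 | 2
5 | 1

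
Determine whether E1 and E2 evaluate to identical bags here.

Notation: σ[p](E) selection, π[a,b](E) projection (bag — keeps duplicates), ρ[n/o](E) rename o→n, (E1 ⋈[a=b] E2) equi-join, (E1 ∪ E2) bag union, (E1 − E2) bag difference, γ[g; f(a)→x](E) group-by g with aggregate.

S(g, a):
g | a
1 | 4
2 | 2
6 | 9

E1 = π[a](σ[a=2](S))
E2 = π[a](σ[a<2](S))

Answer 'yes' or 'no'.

E1 stepwise |·|:
  S → 3
  σ[a=2](S) → 1
  π[a](σ[a=2](S)) → 1
E2 stepwise |·|:
  S → 3
  σ[a<2](S) → 0
  π[a](σ[a<2](S)) → 0

E1 result:
a
2
E2 result:
a
(0 rows)
Witness: (2,) appears 1× in E1 but 0× in E2.

no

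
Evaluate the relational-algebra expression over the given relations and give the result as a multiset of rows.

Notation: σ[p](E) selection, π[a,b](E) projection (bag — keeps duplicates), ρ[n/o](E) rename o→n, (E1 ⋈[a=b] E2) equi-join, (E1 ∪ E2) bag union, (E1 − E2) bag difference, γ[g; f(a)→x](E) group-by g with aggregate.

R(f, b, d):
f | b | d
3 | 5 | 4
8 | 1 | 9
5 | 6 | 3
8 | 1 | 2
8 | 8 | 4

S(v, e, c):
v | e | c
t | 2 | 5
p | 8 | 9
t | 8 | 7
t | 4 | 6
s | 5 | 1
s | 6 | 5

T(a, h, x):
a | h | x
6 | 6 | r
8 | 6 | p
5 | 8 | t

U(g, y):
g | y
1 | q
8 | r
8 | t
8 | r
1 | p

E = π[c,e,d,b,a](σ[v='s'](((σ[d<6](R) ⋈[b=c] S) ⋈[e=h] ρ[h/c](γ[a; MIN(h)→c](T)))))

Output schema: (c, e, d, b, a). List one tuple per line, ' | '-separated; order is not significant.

Subexpression sizes:
  R → 5
  σ[d<6](R) → 4
  S → 6
  (σ[d<6](R) ⋈[b=c] S) → 4
  T → 3
  γ[a; MIN(h)→c](T) → 3
  ρ[h/c](γ[a; MIN(h)→c](T)) → 3
  ((σ[d<6](R) ⋈[b=c] S) ⋈[e=h] ρ[h/c](γ[a; MIN(h)→c](T))) → 2
  σ[v='s'](((σ[d<6](R) ⋈[b=c] S) ⋈[e=h] ρ[h/c](γ[a; MIN(h)→c](T)))) → 2
  π[c,e,d,b,a](σ[v='s'](((σ[d<6](R) ⋈[b=c] S) ⋈[e=h] ρ[h/c](γ[a; MIN(h)→c](T))))) → 2

== RESULT ==
c | e | d | b | a
5 | 6 | 4 | 5 | 6
5 | 6 | 4 | 5 | 8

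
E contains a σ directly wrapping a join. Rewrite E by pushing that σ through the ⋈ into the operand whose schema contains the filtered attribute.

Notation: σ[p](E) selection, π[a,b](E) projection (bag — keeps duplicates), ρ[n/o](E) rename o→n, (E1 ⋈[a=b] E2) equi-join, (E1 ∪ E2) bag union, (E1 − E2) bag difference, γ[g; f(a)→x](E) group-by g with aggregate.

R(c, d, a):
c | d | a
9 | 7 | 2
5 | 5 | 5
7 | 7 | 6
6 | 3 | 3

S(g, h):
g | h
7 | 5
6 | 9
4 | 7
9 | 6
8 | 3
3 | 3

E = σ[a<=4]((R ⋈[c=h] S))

σ filters on a, owned by the left side.
E' = (σ[a<=4](R) ⋈[c=h] S)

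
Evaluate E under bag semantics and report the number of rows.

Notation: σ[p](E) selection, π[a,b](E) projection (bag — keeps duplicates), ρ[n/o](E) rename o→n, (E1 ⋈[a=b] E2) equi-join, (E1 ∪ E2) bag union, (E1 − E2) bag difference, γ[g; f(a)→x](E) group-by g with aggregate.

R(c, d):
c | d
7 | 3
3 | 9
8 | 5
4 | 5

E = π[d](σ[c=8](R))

Per-node cardinality:
  R → 4
  σ[c=8](R) → 1
  π[d](σ[c=8](R)) → 1

|E| = 1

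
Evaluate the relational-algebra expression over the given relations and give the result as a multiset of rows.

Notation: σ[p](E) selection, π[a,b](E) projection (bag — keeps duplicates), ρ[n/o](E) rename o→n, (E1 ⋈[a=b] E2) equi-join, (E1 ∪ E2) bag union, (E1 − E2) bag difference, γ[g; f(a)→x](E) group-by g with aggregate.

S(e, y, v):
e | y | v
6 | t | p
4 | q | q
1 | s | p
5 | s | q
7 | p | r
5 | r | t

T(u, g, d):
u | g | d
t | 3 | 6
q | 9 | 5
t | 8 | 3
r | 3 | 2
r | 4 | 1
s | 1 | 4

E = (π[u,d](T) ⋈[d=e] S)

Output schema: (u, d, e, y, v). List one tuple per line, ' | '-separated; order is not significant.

Row counts bottom-up:
  T → 6
  π[u,d](T) → 6
  S → 6
  (π[u,d](T) ⋈[d=e] S) → 5

== RESULT ==
u | d | e | y | v
q | 5 | 5 | r | t
q | 5 | 5 | s | q
r | 1 | 1 | s | p
s | 4 | 4 | q | q
t | 6 | 6 | t | p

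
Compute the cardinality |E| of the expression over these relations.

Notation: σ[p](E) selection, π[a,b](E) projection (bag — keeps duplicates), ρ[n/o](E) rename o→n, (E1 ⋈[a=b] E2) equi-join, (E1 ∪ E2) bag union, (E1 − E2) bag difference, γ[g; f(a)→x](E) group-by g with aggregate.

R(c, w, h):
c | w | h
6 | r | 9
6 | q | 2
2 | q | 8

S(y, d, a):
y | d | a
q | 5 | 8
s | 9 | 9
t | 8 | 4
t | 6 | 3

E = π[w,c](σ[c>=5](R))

Per-node cardinality:
  R → 3
  σ[c>=5](R) → 2
  π[w,c](σ[c>=5](R)) → 2

|E| = 2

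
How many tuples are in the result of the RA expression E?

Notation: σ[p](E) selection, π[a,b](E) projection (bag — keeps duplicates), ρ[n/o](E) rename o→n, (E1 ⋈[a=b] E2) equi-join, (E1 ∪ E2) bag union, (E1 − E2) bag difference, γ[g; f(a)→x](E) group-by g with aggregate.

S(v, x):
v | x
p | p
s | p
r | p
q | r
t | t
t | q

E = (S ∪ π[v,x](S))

Stepwise |·|:
  S → 6
  S → 6
  π[v,x](S) → 6
  (S ∪ π[v,x](S)) → 12

|E| = 12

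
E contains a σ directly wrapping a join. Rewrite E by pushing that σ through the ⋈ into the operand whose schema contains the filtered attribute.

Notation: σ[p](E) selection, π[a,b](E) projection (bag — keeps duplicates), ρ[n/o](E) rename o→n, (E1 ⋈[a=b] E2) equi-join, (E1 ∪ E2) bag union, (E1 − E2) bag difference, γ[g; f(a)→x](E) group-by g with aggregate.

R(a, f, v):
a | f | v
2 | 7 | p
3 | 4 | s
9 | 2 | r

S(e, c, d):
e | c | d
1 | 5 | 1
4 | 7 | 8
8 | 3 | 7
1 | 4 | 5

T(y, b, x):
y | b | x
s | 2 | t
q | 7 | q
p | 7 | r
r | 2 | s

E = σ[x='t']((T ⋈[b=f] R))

σ filters on x, owned by the left side.
E' = (σ[x='t'](T) ⋈[b=f] R)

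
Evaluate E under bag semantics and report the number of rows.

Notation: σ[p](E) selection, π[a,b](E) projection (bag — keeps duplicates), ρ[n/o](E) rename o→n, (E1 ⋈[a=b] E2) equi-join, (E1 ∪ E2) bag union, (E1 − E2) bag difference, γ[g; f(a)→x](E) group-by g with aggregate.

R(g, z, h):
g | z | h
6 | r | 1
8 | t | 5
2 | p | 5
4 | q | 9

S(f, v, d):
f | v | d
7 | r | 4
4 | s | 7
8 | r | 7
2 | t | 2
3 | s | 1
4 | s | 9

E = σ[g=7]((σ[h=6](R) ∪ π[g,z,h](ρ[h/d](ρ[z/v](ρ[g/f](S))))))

Subexpression sizes:
  R → 4
  σ[h=6](R) → 0
  S → 6
  ρ[g/f](S) → 6
  ρ[z/v](ρ[g/f](S)) → 6
  ρ[h/d](ρ[z/v](ρ[g/f](S))) → 6
  π[g,z,h](ρ[h/d](ρ[z/v](ρ[g/f](S)))) → 6
  (σ[h=6](R) ∪ π[g,z,h](ρ[h/d](ρ[z/v](ρ[g/f](S))))) → 6
  σ[g=7]((σ[h=6](R) ∪ π[g,z,h](ρ[h/d](ρ[z/v](ρ[g/f](S)))))) → 1

|E| = 1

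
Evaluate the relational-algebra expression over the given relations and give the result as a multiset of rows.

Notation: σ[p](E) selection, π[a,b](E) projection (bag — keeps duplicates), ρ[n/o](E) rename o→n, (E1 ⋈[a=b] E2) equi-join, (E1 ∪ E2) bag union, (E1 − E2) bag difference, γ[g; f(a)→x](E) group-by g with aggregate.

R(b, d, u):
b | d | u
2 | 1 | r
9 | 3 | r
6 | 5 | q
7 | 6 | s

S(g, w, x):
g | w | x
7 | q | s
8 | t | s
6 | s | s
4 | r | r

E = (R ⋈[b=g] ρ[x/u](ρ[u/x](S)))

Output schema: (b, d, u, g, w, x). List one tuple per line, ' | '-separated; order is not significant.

Row counts bottom-up:
  R → 4
  S → 4
  ρ[u/x](S) → 4
  ρ[x/u](ρ[u/x](S)) → 4
  (R ⋈[b=g] ρ[x/u](ρ[u/x](S))) → 2

== RESULT ==
b | d | u | g | w | x
6 | 5 | q | 6 | s | s
7 | 6 | s | 7 | q | s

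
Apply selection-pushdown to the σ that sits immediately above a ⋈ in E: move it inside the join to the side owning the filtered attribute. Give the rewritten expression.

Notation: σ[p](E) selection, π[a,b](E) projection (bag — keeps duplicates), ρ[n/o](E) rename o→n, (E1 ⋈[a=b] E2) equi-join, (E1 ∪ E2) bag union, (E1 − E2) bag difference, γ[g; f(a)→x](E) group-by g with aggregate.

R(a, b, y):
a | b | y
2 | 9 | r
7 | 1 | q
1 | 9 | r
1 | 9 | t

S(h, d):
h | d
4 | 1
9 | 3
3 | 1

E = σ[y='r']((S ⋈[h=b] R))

σ filters on y, owned by the right side.
E' = (S ⋈[h=b] σ[y='r'](R))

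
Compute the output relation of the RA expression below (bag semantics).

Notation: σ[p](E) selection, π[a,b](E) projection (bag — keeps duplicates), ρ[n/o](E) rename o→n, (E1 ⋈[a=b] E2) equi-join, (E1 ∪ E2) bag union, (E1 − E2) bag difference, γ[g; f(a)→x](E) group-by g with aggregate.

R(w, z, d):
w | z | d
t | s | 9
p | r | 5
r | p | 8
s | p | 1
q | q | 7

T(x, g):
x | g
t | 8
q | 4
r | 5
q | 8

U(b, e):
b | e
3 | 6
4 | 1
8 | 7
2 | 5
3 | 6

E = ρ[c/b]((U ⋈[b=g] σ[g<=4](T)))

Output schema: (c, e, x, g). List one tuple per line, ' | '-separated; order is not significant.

Stepwise |·|:
  U → 5
  T → 4
  σ[g<=4](T) → 1
  (U ⋈[b=g] σ[g<=4](T)) → 1
  ρ[c/b]((U ⋈[b=g] σ[g<=4](T))) → 1

== RESULT ==
c | e | x | g
4 | 1 | q | 4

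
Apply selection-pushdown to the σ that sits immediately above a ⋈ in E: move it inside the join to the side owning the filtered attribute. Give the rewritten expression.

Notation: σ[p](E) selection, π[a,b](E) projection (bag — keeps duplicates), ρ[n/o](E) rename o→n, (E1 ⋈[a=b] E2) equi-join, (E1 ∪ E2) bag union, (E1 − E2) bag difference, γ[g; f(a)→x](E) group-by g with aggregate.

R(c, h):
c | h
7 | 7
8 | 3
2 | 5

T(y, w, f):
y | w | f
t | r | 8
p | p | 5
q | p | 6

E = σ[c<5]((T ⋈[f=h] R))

σ filters on c, owned by the right side.
E' = (T ⋈[f=h] σ[c<5](R))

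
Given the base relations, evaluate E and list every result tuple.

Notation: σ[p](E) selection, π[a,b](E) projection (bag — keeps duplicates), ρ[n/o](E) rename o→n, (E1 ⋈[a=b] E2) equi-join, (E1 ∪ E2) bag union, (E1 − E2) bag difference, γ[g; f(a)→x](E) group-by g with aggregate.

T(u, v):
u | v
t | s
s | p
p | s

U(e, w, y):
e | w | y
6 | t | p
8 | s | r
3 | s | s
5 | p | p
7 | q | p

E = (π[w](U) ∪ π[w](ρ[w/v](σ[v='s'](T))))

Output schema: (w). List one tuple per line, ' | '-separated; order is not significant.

Row counts bottom-up:
  U → 5
  π[w](U) → 5
  T → 3
  σ[v='s'](T) → 2
  ρ[w/v](σ[v='s'](T)) → 2
  π[w](ρ[w/v](σ[v='s'](T))) → 2
  (π[w](U) ∪ π[w](ρ[w/v](σ[v='s'](T)))) → 7

== RESULT ==
w
p
q
s
s
s
s
t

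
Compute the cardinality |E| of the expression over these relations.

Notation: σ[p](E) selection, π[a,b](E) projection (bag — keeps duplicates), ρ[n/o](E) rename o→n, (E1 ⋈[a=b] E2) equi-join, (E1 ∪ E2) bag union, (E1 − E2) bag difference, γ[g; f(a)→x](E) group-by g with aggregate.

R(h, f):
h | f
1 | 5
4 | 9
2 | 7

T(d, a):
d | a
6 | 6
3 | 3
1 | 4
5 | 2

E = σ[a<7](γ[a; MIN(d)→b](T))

Row counts bottom-up:
  T → 4
  γ[a; MIN(d)→b](T) → 4
  σ[a<7](γ[a; MIN(d)→b](T)) → 4

|E| = 4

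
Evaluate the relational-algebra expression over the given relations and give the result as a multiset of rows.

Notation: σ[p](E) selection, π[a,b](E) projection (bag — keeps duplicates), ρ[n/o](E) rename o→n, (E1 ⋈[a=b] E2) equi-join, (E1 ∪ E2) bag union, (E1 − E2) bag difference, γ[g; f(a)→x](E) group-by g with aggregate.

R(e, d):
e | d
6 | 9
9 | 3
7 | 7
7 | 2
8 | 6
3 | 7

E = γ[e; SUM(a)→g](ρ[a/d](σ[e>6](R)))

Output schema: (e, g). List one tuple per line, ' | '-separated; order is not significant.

Row counts bottom-up:
  R → 6
  σ[e>6](R) → 4
  ρ[a/d](σ[e>6](R)) → 4
  γ[e; SUM(a)→g](ρ[a/d](σ[e>6](R))) → 3

== RESULT ==
e | g
7 | 9
8 | 6
9 | 3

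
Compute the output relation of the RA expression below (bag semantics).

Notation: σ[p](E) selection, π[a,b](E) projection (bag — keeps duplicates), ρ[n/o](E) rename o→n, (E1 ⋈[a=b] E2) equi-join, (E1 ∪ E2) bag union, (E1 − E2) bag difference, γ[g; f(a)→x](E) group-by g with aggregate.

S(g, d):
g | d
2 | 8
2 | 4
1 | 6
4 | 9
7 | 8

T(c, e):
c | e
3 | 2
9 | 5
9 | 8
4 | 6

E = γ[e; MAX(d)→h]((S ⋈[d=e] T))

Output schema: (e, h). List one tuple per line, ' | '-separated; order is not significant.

Stepwise |·|:
  S → 5
  T → 4
  (S ⋈[d=e] T) → 3
  γ[e; MAX(d)→h]((S ⋈[d=e] T)) → 2

== RESULT ==
e | h
6 | 6
8 | 8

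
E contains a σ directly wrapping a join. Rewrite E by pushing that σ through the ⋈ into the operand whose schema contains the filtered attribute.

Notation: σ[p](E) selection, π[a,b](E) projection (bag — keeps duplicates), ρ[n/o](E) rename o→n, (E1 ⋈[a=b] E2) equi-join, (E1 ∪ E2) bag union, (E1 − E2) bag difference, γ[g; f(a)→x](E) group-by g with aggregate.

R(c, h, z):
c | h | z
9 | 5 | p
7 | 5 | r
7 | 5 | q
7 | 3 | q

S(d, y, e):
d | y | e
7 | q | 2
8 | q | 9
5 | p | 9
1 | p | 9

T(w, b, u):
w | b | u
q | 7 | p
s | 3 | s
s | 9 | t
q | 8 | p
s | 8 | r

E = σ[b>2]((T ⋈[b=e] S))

σ filters on b, owned by the left side.
E' = (σ[b>2](T) ⋈[b=e] S)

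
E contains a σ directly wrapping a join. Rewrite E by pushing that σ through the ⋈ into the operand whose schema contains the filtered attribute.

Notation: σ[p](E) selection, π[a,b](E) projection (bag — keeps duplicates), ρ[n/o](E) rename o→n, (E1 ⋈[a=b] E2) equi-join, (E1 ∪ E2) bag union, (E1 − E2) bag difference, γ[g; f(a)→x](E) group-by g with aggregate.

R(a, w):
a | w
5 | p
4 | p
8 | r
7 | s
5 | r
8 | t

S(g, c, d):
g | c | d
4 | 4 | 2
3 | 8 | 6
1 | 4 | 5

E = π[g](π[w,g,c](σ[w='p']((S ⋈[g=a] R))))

σ filters on w, owned by the right side.
E' = π[g](π[w,g,c]((S ⋈[g=a] σ[w='p'](R))))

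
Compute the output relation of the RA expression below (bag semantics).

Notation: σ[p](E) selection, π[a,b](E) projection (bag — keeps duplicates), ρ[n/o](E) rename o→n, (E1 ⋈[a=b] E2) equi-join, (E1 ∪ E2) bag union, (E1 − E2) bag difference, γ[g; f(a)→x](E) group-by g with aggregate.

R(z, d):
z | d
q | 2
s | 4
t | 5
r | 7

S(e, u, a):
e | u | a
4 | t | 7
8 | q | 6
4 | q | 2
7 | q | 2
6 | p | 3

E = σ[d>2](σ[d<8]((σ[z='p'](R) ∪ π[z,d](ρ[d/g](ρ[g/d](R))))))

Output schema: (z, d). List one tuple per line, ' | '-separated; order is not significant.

Stepwise |·|:
  R → 4
  σ[z='p'](R) → 0
  R → 4
  ρ[g/d](R) → 4
  ρ[d/g](ρ[g/d](R)) → 4
  π[z,d](ρ[d/g](ρ[g/d](R))) → 4
  (σ[z='p'](R) ∪ π[z,d](ρ[d/g](ρ[g/d](R)))) → 4
  σ[d<8]((σ[z='p'](R) ∪ π[z,d](ρ[d/g](ρ[g/d](R))))) → 4
  σ[d>2](σ[d<8]((σ[z='p'](R) ∪ π[z,d](ρ[d/g](ρ[g/d](R)))))) → 3

== RESULT ==
z | d
r | 7
s | 4
t | 5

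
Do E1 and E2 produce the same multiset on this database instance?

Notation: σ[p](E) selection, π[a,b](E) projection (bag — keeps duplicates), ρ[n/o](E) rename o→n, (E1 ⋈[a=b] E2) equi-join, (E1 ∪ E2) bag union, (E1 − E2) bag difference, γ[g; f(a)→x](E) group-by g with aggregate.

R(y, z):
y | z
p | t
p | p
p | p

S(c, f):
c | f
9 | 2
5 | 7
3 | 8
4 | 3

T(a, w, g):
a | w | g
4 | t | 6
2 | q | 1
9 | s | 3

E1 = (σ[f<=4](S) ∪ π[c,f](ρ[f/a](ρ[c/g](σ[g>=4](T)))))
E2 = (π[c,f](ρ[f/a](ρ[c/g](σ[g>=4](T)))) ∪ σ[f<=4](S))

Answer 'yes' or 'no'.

E1 subexpression sizes:
  S → 4
  σ[f<=4](S) → 2
  T → 3
  σ[g>=4](T) → 1
  ρ[c/g](σ[g>=4](T)) → 1
  ρ[f/a](ρ[c/g](σ[g>=4](T))) → 1
  π[c,f](ρ[f/a](ρ[c/g](σ[g>=4](T)))) → 1
  (σ[f<=4](S) ∪ π[c,f](ρ[f/a](ρ[c/g](σ[g>=4](T))))) → 3
E2 subexpression sizes:
  T → 3
  σ[g>=4](T) → 1
  ρ[c/g](σ[g>=4](T)) → 1
  ρ[f/a](ρ[c/g](σ[g>=4](T))) → 1
  π[c,f](ρ[f/a](ρ[c/g](σ[g>=4](T)))) → 1
  S → 4
  σ[f<=4](S) → 2
  (π[c,f](ρ[f/a](ρ[c/g](σ[g>=4](T)))) ∪ σ[f<=4](S)) → 3

E1 and E2 produce the same multiset:
c | f
4 | 3
6 | 4
9 | 2

yes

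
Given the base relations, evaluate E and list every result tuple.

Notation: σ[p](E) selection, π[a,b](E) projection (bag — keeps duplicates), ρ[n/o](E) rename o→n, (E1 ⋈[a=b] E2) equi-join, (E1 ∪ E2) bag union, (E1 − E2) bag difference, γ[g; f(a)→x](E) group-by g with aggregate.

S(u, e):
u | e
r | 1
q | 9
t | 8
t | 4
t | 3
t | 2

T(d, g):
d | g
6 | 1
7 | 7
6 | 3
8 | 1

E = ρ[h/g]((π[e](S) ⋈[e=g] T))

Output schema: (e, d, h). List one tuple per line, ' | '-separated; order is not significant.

Stepwise |·|:
  S → 6
  π[e](S) → 6
  T → 4
  (π[e](S) ⋈[e=g] T) → 3
  ρ[h/g]((π[e](S) ⋈[e=g] T)) → 3

== RESULT ==
e | d | h
1 | 6 | 1
1 | 8 | 1
3 | 6 | 3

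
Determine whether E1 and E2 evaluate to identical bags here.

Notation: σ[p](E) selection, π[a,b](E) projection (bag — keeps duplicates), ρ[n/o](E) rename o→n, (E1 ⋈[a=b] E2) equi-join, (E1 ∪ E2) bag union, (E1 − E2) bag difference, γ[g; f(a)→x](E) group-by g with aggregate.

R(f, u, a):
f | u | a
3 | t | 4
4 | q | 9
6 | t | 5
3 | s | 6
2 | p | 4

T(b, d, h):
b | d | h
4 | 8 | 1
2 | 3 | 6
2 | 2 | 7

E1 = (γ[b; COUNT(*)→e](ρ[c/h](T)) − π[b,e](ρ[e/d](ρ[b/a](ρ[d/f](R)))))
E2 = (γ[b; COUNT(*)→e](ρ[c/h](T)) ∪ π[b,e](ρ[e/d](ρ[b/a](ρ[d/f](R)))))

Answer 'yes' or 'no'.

E1 per-node cardinality:
  T → 3
  ρ[c/h](T) → 3
  γ[b; COUNT(*)→e](ρ[c/h](T)) → 2
  R → 5
  ρ[d/f](R) → 5
  ρ[b/a](ρ[d/f](R)) → 5
  ρ[e/d](ρ[b/a](ρ[d/f](R))) → 5
  π[b,e](ρ[e/d](ρ[b/a](ρ[d/f](R)))) → 5
  (γ[b; COUNT(*)→e](ρ[c/h](T)) − π[b,e](ρ[e/d](ρ[b/a](ρ[d/f](R))))) → 2
E2 per-node cardinality:
  T → 3
  ρ[c/h](T) → 3
  γ[b; COUNT(*)→e](ρ[c/h](T)) → 2
  R → 5
  ρ[d/f](R) → 5
  ρ[b/a](ρ[d/f](R)) → 5
  ρ[e/d](ρ[b/a](ρ[d/f](R))) → 5
  π[b,e](ρ[e/d](ρ[b/a](ρ[d/f](R)))) → 5
  (γ[b; COUNT(*)→e](ρ[c/h](T)) ∪ π[b,e](ρ[e/d](ρ[b/a](ρ[d/f](R))))) → 7

E1 result:
b | e
2 | 2
4 | 1
E2 result:
b | e
2 | 2
4 | 1
4 | 2
4 | 3
5 | 6
6 | 3
9 | 4
Witness: (4, 3) appears 0× in E1 but 1× in E2.

no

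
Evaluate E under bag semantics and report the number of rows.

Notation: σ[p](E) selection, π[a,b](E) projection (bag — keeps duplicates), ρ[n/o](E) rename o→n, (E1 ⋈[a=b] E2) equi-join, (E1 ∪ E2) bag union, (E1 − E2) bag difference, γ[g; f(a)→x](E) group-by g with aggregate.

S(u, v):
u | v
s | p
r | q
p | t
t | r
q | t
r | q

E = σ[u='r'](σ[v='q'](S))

Per-node cardinality:
  S → 6
  σ[v='q'](S) → 2
  σ[u='r'](σ[v='q'](S)) → 2

|E| = 2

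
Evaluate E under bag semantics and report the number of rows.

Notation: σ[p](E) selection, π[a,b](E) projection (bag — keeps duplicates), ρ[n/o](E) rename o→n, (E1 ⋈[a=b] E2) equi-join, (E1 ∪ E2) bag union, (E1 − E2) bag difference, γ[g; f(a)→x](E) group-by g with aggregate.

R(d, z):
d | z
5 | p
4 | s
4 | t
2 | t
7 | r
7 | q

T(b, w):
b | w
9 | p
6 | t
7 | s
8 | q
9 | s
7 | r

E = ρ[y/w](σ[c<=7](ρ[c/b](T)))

Stepwise |·|:
  T → 6
  ρ[c/b](T) → 6
  σ[c<=7](ρ[c/b](T)) → 3
  ρ[y/w](σ[c<=7](ρ[c/b](T))) → 3

|E| = 3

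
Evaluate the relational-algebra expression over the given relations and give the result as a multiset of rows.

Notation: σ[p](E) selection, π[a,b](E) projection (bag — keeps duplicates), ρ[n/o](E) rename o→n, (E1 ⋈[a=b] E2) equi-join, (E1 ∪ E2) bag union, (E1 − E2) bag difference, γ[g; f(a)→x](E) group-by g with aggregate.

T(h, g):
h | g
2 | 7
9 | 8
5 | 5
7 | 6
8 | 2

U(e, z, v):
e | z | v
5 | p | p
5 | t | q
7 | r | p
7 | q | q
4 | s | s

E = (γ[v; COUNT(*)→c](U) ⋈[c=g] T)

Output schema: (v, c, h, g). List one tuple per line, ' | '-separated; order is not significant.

Row counts bottom-up:
  U → 5
  γ[v; COUNT(*)→c](U) → 3
  T → 5
  (γ[v; COUNT(*)→c](U) ⋈[c=g] T) → 2

== RESULT ==
v | c | h | g
p | 2 | 8 | 2
q | 2 | 8 | 2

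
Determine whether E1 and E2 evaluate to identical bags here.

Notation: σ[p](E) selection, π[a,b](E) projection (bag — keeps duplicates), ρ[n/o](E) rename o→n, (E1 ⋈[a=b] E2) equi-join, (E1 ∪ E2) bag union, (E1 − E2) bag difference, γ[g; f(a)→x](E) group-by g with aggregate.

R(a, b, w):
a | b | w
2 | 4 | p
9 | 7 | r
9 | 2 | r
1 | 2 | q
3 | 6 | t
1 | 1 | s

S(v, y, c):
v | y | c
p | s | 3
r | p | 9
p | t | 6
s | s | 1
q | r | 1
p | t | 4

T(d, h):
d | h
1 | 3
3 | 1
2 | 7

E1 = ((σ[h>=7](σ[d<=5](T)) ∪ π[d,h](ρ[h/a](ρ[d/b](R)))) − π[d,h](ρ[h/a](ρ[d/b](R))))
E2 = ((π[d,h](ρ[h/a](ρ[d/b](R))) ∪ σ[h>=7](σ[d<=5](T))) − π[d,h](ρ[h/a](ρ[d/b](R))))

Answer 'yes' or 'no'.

E1 stepwise |·|:
  T → 3
  σ[d<=5](T) → 3
  σ[h>=7](σ[d<=5](T)) → 1
  R → 6
  ρ[d/b](R) → 6
  ρ[h/a](ρ[d/b](R)) → 6
  π[d,h](ρ[h/a](ρ[d/b](R))) → 6
  (σ[h>=7](σ[d<=5](T)) ∪ π[d,h](ρ[h/a](ρ[d/b](R)))) → 7
  R → 6
  ρ[d/b](R) → 6
  ρ[h/a](ρ[d/b](R)) → 6
  π[d,h](ρ[h/a](ρ[d/b](R))) → 6
  ((σ[h>=7](σ[d<=5](T)) ∪ π[d,h](ρ[h/a](ρ[d/b](R)))) − π[d,h](ρ[h/a](ρ[d/b](R)))) → 1
E2 stepwise |·|:
  R → 6
  ρ[d/b](R) → 6
  ρ[h/a](ρ[d/b](R)) → 6
  π[d,h](ρ[h/a](ρ[d/b](R))) → 6
  T → 3
  σ[d<=5](T) → 3
  σ[h>=7](σ[d<=5](T)) → 1
  (π[d,h](ρ[h/a](ρ[d/b](R))) ∪ σ[h>=7](σ[d<=5](T))) → 7
  R → 6
  ρ[d/b](R) → 6
  ρ[h/a](ρ[d/b](R)) → 6
  π[d,h](ρ[h/a](ρ[d/b](R))) → 6
  ((π[d,h](ρ[h/a](ρ[d/b](R))) ∪ σ[h>=7](σ[d<=5](T))) − π[d,h](ρ[h/a](ρ[d/b](R)))) → 1

E1 and E2 produce the same multiset:
d | h
2 | 7

yes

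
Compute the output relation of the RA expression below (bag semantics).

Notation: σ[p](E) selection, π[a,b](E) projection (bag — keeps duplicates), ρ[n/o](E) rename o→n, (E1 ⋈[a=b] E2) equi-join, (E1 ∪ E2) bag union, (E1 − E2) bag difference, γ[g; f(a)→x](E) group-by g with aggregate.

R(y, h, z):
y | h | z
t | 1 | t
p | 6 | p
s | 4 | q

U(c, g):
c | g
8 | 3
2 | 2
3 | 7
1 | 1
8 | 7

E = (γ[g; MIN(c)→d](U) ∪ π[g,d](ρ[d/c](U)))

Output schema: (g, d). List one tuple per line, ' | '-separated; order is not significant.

Per-node cardinality:
  U → 5
  γ[g; MIN(c)→d](U) → 4
  U → 5
  ρ[d/c](U) → 5
  π[g,d](ρ[d/c](U)) → 5
  (γ[g; MIN(c)→d](U) ∪ π[g,d](ρ[d/c](U))) → 9

== RESULT ==
g | d
1 | 1
1 | 1
2 | 2
2 | 2
3 | 8
3 | 8
7 | 3
7 | 3
7 | 8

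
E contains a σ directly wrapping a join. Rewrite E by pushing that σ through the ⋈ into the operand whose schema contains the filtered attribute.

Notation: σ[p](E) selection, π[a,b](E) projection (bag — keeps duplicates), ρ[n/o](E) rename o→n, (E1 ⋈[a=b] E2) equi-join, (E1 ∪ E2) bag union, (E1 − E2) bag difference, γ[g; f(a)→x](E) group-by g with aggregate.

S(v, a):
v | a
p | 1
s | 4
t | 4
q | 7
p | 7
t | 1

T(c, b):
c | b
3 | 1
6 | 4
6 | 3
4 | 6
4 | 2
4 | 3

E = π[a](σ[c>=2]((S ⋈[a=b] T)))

σ filters on c, owned by the right side.
E' = π[a]((S ⋈[a=b] σ[c>=2](T)))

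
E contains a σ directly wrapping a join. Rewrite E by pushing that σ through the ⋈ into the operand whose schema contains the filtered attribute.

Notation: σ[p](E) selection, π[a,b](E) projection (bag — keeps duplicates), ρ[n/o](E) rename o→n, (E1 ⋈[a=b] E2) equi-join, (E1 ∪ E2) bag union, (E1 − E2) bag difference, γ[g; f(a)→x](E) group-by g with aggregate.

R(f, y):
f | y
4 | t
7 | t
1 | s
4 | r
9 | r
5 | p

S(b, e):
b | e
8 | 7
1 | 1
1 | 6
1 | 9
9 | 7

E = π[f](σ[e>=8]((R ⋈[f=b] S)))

σ filters on e, owned by the right side.
E' = π[f]((R ⋈[f=b] σ[e>=8](S)))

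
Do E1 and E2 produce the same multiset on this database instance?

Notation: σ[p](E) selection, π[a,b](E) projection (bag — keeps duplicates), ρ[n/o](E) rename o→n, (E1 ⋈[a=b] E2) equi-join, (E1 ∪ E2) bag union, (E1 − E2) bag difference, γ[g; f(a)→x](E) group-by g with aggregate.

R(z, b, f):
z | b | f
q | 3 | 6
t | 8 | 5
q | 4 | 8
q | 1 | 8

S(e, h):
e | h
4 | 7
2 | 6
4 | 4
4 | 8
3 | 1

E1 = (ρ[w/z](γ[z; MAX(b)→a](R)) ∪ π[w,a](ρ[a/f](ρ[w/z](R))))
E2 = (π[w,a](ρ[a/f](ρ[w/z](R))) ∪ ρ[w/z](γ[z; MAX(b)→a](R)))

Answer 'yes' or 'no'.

E1 row counts bottom-up:
  R → 4
  γ[z; MAX(b)→a](R) → 2
  ρ[w/z](γ[z; MAX(b)→a](R)) → 2
  R → 4
  ρ[w/z](R) → 4
  ρ[a/f](ρ[w/z](R)) → 4
  π[w,a](ρ[a/f](ρ[w/z](R))) → 4
  (ρ[w/z](γ[z; MAX(b)→a](R)) ∪ π[w,a](ρ[a/f](ρ[w/z](R)))) → 6
E2 row counts bottom-up:
  R → 4
  ρ[w/z](R) → 4
  ρ[a/f](ρ[w/z](R)) → 4
  π[w,a](ρ[a/f](ρ[w/z](R))) → 4
  R → 4
  γ[z; MAX(b)→a](R) → 2
  ρ[w/z](γ[z; MAX(b)→a](R)) → 2
  (π[w,a](ρ[a/f](ρ[w/z](R))) ∪ ρ[w/z](γ[z; MAX(b)→a](R))) → 6

E1 and E2 produce the same multiset:
w | a
q | 4
q | 6
q | 8
q | 8
t | 5
t | 8

yes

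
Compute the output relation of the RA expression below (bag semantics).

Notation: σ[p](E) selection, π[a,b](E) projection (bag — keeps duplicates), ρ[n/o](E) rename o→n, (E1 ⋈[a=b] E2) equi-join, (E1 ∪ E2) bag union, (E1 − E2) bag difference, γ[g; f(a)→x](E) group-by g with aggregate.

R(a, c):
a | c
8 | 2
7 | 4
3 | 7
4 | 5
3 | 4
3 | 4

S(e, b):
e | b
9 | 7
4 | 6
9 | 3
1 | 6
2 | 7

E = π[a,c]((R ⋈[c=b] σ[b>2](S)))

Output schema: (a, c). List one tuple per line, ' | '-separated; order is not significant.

Stepwise |·|:
  R → 6
  S → 5
  σ[b>2](S) → 5
  (R ⋈[c=b] σ[b>2](S)) → 2
  π[a,c]((R ⋈[c=b] σ[b>2](S))) → 2

== RESULT ==
a | c
3 | 7
3 | 7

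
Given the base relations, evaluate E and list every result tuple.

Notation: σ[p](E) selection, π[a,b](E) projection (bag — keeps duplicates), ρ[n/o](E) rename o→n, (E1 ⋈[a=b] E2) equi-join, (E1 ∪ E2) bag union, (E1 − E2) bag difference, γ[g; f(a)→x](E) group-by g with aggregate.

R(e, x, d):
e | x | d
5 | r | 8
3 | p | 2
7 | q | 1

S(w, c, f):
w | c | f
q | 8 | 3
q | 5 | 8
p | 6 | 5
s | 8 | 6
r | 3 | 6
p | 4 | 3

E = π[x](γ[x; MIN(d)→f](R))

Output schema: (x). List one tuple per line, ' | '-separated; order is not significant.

Row counts bottom-up:
  R → 3
  γ[x; MIN(d)→f](R) → 3
  π[x](γ[x; MIN(d)→f](R)) → 3

== RESULT ==
x
p
q
r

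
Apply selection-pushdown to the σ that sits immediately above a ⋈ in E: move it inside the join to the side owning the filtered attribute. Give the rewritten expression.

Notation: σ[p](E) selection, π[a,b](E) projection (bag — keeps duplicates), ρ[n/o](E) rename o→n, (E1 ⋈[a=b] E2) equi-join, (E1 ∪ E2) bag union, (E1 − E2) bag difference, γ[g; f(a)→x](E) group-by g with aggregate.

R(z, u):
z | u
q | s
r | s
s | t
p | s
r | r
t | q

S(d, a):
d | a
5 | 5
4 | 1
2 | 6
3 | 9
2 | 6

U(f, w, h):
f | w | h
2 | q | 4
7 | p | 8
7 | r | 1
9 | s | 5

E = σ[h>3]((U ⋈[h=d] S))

σ filters on h, owned by the left side.
E' = (σ[h>3](U) ⋈[h=d] S)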